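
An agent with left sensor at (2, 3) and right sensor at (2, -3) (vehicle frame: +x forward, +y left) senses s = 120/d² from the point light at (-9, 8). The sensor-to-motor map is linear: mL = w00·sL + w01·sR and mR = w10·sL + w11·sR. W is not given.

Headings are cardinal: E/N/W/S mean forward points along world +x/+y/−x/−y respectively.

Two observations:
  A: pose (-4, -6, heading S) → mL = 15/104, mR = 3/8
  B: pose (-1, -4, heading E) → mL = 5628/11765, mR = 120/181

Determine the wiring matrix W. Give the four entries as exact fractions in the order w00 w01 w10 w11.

1 -1/2 1 0

obs A: pose=(-4,-6,S) → sL=3/8, sR=6/13, mL=15/104, mR=3/8
obs B: pose=(-1,-4,E) → sL=120/181, sR=24/65, mL=5628/11765, mR=120/181
sensor matrix S = [[3/8, 6/13], [120/181, 24/65]]; det S = -1971/11765
solve [mL_A; mL_B] = S·[w00; w01] and [mR_A; mR_B] = S·[w10; w11]:
  w00 = 1, w01 = -1/2, w10 = 1, w11 = 0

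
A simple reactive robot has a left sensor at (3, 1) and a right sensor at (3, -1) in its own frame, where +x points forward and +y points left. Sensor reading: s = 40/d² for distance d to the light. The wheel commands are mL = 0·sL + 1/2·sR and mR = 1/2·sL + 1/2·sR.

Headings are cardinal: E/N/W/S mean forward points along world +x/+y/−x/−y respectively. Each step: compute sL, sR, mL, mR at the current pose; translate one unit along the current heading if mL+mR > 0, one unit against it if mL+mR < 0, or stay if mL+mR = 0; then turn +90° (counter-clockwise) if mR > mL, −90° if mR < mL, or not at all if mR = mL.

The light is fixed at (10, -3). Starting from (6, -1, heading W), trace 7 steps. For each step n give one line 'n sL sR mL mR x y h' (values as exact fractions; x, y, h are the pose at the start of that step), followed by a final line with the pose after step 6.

0 4/5 20/29 10/29 108/145 6 -1 W
1 40/17 40/37 20/37 1080/629 5 -1 S
2 5 10 5 15/2 5 -2 E
3 40/41 8/5 4/5 264/205 6 -2 N
4 4/5 20/29 10/29 108/145 6 -1 W
5 40/17 40/37 20/37 1080/629 5 -1 S
6 5 10 5 15/2 5 -2 E
final 6 -2 N

n=0: pose=(6,-1,W); sL=4/5, sR=20/29; mL=10/29, mR=108/145; mL+mR=158/145 → advance +1; mR−mL=2/5 → turn +1·90°
n=1: pose=(5,-1,S); sL=40/17, sR=40/37; mL=20/37, mR=1080/629; mL+mR=1420/629 → advance +1; mR−mL=20/17 → turn +1·90°
n=2: pose=(5,-2,E); sL=5, sR=10; mL=5, mR=15/2; mL+mR=25/2 → advance +1; mR−mL=5/2 → turn +1·90°
n=3: pose=(6,-2,N); sL=40/41, sR=8/5; mL=4/5, mR=264/205; mL+mR=428/205 → advance +1; mR−mL=20/41 → turn +1·90°
n=4: pose=(6,-1,W); sL=4/5, sR=20/29; mL=10/29, mR=108/145; mL+mR=158/145 → advance +1; mR−mL=2/5 → turn +1·90°
n=5: pose=(5,-1,S); sL=40/17, sR=40/37; mL=20/37, mR=1080/629; mL+mR=1420/629 → advance +1; mR−mL=20/17 → turn +1·90°
n=6: pose=(5,-2,E); sL=5, sR=10; mL=5, mR=15/2; mL+mR=25/2 → advance +1; mR−mL=5/2 → turn +1·90°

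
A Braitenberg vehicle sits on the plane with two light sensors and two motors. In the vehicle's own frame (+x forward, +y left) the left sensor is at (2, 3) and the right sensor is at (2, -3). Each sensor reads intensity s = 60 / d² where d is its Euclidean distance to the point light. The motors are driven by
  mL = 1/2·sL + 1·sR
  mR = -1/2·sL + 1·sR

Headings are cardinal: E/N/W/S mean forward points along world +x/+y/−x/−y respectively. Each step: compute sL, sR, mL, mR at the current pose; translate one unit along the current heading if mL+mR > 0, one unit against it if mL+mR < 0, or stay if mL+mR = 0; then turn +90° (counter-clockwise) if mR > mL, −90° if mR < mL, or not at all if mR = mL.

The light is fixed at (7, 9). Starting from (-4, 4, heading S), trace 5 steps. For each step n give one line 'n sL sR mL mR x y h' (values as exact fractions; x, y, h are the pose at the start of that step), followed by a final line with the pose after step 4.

0 60/113 12/49 2826/5537 -114/5537 -4 4 S
1 6/25 30/89 1017/2225 483/2225 -4 3 W
2 60/241 60/97 17370/23377 11550/23377 -5 3 N
3 15/26 15/41 1395/2132 165/2132 -5 4 E
4 60/113 12/49 2826/5537 -114/5537 -4 4 S
final -4 3 W

n=0: pose=(-4,4,S); sL=60/113, sR=12/49; mL=2826/5537, mR=-114/5537; mL+mR=24/49 → advance +1; mR−mL=-60/113 → turn -1·90°
n=1: pose=(-4,3,W); sL=6/25, sR=30/89; mL=1017/2225, mR=483/2225; mL+mR=60/89 → advance +1; mR−mL=-6/25 → turn -1·90°
n=2: pose=(-5,3,N); sL=60/241, sR=60/97; mL=17370/23377, mR=11550/23377; mL+mR=120/97 → advance +1; mR−mL=-60/241 → turn -1·90°
n=3: pose=(-5,4,E); sL=15/26, sR=15/41; mL=1395/2132, mR=165/2132; mL+mR=30/41 → advance +1; mR−mL=-15/26 → turn -1·90°
n=4: pose=(-4,4,S); sL=60/113, sR=12/49; mL=2826/5537, mR=-114/5537; mL+mR=24/49 → advance +1; mR−mL=-60/113 → turn -1·90°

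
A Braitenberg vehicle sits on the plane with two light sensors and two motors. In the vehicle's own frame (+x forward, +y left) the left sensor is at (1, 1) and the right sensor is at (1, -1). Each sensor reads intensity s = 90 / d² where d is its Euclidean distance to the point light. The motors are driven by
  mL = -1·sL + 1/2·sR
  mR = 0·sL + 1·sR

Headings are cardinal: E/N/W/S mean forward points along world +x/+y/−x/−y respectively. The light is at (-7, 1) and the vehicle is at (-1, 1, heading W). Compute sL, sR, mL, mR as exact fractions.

left sensor world pos  = (-2, 0); dL² = 26
right sensor world pos = (-2, 2); dR² = 26
sL = 90/26 = 45/13
sR = 90/26 = 45/13
mL = -1·sL + 1/2·sR = -45/26
mR = 0·sL + 1·sR = 45/13

45/13 45/13 -45/26 45/13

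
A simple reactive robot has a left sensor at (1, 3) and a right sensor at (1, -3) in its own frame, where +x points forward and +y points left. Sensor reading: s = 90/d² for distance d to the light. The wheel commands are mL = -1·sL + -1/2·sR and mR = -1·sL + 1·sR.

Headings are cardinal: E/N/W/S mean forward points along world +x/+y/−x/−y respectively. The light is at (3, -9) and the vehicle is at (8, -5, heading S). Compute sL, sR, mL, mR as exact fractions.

90/73 90/13 -4455/949 5400/949

left sensor world pos  = (11, -6); dL² = 73
right sensor world pos = (5, -6); dR² = 13
sL = 90/73 = 90/73
sR = 90/13 = 90/13
mL = -1·sL + -1/2·sR = -4455/949
mR = -1·sL + 1·sR = 5400/949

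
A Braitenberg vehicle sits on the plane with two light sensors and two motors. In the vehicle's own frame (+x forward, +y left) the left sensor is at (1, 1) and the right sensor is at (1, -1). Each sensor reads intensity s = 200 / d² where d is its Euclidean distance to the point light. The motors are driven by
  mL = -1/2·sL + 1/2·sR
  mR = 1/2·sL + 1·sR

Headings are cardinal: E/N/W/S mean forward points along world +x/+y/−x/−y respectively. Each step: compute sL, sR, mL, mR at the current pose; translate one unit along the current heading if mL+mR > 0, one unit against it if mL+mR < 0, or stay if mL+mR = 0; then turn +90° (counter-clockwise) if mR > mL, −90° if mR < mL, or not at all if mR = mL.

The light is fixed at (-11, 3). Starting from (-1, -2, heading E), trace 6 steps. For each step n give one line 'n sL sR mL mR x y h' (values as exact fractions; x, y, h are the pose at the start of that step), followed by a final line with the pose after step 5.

n=0: pose=(-1,-2,E); sL=200/137, sR=200/157; mL=-2000/21509, mR=43100/21509; mL+mR=300/157 → advance +1; mR−mL=45100/21509 → turn +1·90°
n=1: pose=(0,-2,N); sL=50/29, sR=5/4; mL=-55/232, mR=245/116; mL+mR=15/8 → advance +1; mR−mL=545/232 → turn +1·90°
n=2: pose=(0,-1,W); sL=8/5, sR=200/109; mL=64/545, mR=1436/545; mL+mR=300/109 → advance +1; mR−mL=1372/545 → turn +1·90°
n=3: pose=(-1,-1,S); sL=100/73, sR=100/53; mL=1000/3869, mR=9950/3869; mL+mR=150/53 → advance +1; mR−mL=8950/3869 → turn +1·90°
n=4: pose=(-1,-2,E); sL=200/137, sR=200/157; mL=-2000/21509, mR=43100/21509; mL+mR=300/157 → advance +1; mR−mL=45100/21509 → turn +1·90°
n=5: pose=(0,-2,N); sL=50/29, sR=5/4; mL=-55/232, mR=245/116; mL+mR=15/8 → advance +1; mR−mL=545/232 → turn +1·90°

0 200/137 200/157 -2000/21509 43100/21509 -1 -2 E
1 50/29 5/4 -55/232 245/116 0 -2 N
2 8/5 200/109 64/545 1436/545 0 -1 W
3 100/73 100/53 1000/3869 9950/3869 -1 -1 S
4 200/137 200/157 -2000/21509 43100/21509 -1 -2 E
5 50/29 5/4 -55/232 245/116 0 -2 N
final 0 -1 W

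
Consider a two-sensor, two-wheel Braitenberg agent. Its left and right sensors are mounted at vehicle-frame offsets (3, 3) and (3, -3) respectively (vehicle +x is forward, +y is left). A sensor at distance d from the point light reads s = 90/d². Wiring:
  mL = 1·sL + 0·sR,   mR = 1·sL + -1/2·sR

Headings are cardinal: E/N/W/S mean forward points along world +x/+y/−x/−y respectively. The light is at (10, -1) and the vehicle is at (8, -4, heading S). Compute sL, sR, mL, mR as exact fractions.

90/37 90/61 90/37 3825/2257

left sensor world pos  = (11, -7); dL² = 37
right sensor world pos = (5, -7); dR² = 61
sL = 90/37 = 90/37
sR = 90/61 = 90/61
mL = 1·sL + 0·sR = 90/37
mR = 1·sL + -1/2·sR = 3825/2257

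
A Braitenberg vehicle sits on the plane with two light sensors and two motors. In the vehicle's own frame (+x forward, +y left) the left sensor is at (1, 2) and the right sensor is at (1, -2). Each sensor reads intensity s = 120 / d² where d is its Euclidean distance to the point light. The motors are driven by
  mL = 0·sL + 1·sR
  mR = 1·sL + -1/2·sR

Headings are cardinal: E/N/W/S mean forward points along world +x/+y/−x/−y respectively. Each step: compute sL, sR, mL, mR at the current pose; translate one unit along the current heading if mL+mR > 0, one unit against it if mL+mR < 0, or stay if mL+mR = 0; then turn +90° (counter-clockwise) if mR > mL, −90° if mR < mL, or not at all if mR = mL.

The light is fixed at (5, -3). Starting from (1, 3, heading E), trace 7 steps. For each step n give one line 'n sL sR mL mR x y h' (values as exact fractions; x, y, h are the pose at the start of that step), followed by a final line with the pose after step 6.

n=0: pose=(1,3,E); sL=120/73, sR=24/5; mL=24/5, mR=-276/365; mL+mR=1476/365 → advance +1; mR−mL=-2028/365 → turn -1·90°
n=1: pose=(2,3,S); sL=60/13, sR=12/5; mL=12/5, mR=222/65; mL+mR=378/65 → advance +1; mR−mL=66/65 → turn +1·90°
n=2: pose=(2,2,E); sL=120/53, sR=120/13; mL=120/13, mR=-1620/689; mL+mR=4740/689 → advance +1; mR−mL=-7980/689 → turn -1·90°
n=3: pose=(3,2,S); sL=15/2, sR=15/4; mL=15/4, mR=45/8; mL+mR=75/8 → advance +1; mR−mL=15/8 → turn +1·90°
n=4: pose=(3,1,E); sL=120/37, sR=24; mL=24, mR=-324/37; mL+mR=564/37 → advance +1; mR−mL=-1212/37 → turn -1·90°
n=5: pose=(4,1,S); sL=12, sR=20/3; mL=20/3, mR=26/3; mL+mR=46/3 → advance +1; mR−mL=2 → turn +1·90°
n=6: pose=(4,0,E); sL=24/5, sR=120; mL=120, mR=-276/5; mL+mR=324/5 → advance +1; mR−mL=-876/5 → turn -1·90°

0 120/73 24/5 24/5 -276/365 1 3 E
1 60/13 12/5 12/5 222/65 2 3 S
2 120/53 120/13 120/13 -1620/689 2 2 E
3 15/2 15/4 15/4 45/8 3 2 S
4 120/37 24 24 -324/37 3 1 E
5 12 20/3 20/3 26/3 4 1 S
6 24/5 120 120 -276/5 4 0 E
final 5 0 S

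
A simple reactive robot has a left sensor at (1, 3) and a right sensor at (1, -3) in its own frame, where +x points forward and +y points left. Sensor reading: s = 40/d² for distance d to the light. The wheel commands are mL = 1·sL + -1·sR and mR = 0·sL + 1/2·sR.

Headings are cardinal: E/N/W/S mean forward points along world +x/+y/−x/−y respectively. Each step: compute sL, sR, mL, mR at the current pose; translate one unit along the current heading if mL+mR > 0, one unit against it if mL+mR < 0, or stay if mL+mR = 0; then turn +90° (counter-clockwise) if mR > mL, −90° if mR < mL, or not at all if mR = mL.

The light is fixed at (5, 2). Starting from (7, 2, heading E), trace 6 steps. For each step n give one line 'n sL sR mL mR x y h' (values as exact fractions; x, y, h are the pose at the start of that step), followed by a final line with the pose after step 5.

n=0: pose=(7,2,E); sL=20/9, sR=20/9; mL=0, mR=10/9; mL+mR=10/9 → advance +1; mR−mL=10/9 → turn +1·90°
n=1: pose=(8,2,N); sL=40, sR=40/37; mL=1440/37, mR=20/37; mL+mR=1460/37 → advance +1; mR−mL=-1420/37 → turn -1·90°
n=2: pose=(8,3,E); sL=5/4, sR=2; mL=-3/4, mR=1; mL+mR=1/4 → advance +1; mR−mL=7/4 → turn +1·90°
n=3: pose=(9,3,N); sL=8, sR=40/53; mL=384/53, mR=20/53; mL+mR=404/53 → advance +1; mR−mL=-364/53 → turn -1·90°
n=4: pose=(9,4,E); sL=4/5, sR=20/13; mL=-48/65, mR=10/13; mL+mR=2/65 → advance +1; mR−mL=98/65 → turn +1·90°
n=5: pose=(10,4,N); sL=40/13, sR=40/73; mL=2400/949, mR=20/73; mL+mR=2660/949 → advance +1; mR−mL=-2140/949 → turn -1·90°

0 20/9 20/9 0 10/9 7 2 E
1 40 40/37 1440/37 20/37 8 2 N
2 5/4 2 -3/4 1 8 3 E
3 8 40/53 384/53 20/53 9 3 N
4 4/5 20/13 -48/65 10/13 9 4 E
5 40/13 40/73 2400/949 20/73 10 4 N
final 10 5 E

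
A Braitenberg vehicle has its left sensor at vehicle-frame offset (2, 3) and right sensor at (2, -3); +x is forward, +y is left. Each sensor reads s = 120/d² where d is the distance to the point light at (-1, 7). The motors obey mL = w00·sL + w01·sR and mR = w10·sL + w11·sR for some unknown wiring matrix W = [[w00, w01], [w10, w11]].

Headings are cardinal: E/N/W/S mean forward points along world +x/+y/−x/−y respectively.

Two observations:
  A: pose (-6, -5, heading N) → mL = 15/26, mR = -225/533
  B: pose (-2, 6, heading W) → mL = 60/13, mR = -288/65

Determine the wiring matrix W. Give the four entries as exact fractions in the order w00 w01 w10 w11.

0 1/2 1 -1

obs A: pose=(-6,-5,N) → sL=30/41, sR=15/13, mL=15/26, mR=-225/533
obs B: pose=(-2,6,W) → sL=24/5, sR=120/13, mL=60/13, mR=-288/65
sensor matrix S = [[30/41, 15/13], [24/5, 120/13]]; det S = 648/533
solve [mL_A; mL_B] = S·[w00; w01] and [mR_A; mR_B] = S·[w10; w11]:
  w00 = 0, w01 = 1/2, w10 = 1, w11 = -1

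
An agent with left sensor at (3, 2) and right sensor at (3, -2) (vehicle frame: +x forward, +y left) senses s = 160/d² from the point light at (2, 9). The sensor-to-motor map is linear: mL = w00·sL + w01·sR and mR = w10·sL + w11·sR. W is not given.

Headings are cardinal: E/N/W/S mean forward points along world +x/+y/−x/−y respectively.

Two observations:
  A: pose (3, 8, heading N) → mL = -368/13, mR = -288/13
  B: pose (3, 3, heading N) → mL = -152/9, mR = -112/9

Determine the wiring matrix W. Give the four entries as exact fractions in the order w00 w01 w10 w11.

obs A: pose=(3,8,N) → sL=32, sR=160/13, mL=-368/13, mR=-288/13
obs B: pose=(3,3,N) → sL=16, sR=80/9, mL=-152/9, mR=-112/9
sensor matrix S = [[32, 160/13], [16, 80/9]]; det S = 10240/117
solve [mL_A; mL_B] = S·[w00; w01] and [mR_A; mR_B] = S·[w10; w11]:
  w00 = -1/2, w01 = -1, w10 = -1/2, w11 = -1/2

-1/2 -1 -1/2 -1/2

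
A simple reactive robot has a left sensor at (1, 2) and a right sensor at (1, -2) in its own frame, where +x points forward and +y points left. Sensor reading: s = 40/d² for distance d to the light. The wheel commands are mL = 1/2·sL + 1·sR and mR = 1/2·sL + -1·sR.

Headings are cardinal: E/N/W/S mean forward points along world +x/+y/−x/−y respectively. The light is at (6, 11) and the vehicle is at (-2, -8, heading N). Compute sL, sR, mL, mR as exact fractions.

left sensor world pos  = (-4, -7); dL² = 424
right sensor world pos = (0, -7); dR² = 360
sL = 40/424 = 5/53
sR = 40/360 = 1/9
mL = 1/2·sL + 1·sR = 151/954
mR = 1/2·sL + -1·sR = -61/954

5/53 1/9 151/954 -61/954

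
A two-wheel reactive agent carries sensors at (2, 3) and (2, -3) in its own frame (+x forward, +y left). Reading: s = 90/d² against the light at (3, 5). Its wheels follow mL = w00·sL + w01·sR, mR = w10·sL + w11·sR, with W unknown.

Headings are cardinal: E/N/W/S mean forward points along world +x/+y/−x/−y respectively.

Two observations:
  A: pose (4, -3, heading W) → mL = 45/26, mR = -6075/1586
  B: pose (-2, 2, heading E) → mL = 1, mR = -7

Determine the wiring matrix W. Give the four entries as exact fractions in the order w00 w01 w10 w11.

0 1/2 -1/2 -1

obs A: pose=(4,-3,W) → sL=45/61, sR=45/13, mL=45/26, mR=-6075/1586
obs B: pose=(-2,2,E) → sL=10, sR=2, mL=1, mR=-7
sensor matrix S = [[45/61, 45/13], [10, 2]]; det S = -26280/793
solve [mL_A; mL_B] = S·[w00; w01] and [mR_A; mR_B] = S·[w10; w11]:
  w00 = 0, w01 = 1/2, w10 = -1/2, w11 = -1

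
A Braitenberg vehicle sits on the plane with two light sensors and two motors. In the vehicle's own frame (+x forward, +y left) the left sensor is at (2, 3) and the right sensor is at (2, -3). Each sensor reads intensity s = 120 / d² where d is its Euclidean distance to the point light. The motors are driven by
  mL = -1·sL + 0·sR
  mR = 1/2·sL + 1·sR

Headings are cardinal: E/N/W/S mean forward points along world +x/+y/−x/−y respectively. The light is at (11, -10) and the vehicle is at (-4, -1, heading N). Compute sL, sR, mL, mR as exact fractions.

left sensor world pos  = (-7, 1); dL² = 445
right sensor world pos = (-1, 1); dR² = 265
sL = 120/445 = 24/89
sR = 120/265 = 24/53
mL = -1·sL + 0·sR = -24/89
mR = 1/2·sL + 1·sR = 2772/4717

24/89 24/53 -24/89 2772/4717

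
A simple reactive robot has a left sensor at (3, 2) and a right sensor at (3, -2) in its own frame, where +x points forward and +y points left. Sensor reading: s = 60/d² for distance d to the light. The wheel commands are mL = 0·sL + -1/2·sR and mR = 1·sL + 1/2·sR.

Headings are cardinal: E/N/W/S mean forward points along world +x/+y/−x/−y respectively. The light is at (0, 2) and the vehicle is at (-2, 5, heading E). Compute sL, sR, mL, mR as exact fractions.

left sensor world pos  = (1, 7); dL² = 26
right sensor world pos = (1, 3); dR² = 2
sL = 60/26 = 30/13
sR = 60/2 = 30
mL = 0·sL + -1/2·sR = -15
mR = 1·sL + 1/2·sR = 225/13

30/13 30 -15 225/13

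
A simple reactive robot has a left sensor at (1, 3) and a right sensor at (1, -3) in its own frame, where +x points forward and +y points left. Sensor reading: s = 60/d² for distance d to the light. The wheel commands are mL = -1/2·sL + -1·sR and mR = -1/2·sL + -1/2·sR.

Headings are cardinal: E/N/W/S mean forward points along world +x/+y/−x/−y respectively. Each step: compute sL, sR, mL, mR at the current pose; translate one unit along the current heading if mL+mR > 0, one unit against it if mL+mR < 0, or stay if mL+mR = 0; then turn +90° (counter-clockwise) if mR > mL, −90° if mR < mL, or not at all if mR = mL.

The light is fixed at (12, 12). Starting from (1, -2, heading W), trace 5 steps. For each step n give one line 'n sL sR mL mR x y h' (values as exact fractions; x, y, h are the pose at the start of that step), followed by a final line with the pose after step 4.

0 60/433 12/53 -6786/22949 -4188/22949 1 -2 W
1 30/137 30/197 -7065/26989 -5010/26989 2 -2 S
2 60/181 60/337 -20970/60997 -15540/60997 2 -1 E
3 3/17 15/52 -333/884 -411/1768 1 -1 N
4 60/433 12/53 -6786/22949 -4188/22949 1 -2 W
final 2 -2 S

n=0: pose=(1,-2,W); sL=60/433, sR=12/53; mL=-6786/22949, mR=-4188/22949; mL+mR=-10974/22949 → advance -1; mR−mL=6/53 → turn +1·90°
n=1: pose=(2,-2,S); sL=30/137, sR=30/197; mL=-7065/26989, mR=-5010/26989; mL+mR=-12075/26989 → advance -1; mR−mL=15/197 → turn +1·90°
n=2: pose=(2,-1,E); sL=60/181, sR=60/337; mL=-20970/60997, mR=-15540/60997; mL+mR=-36510/60997 → advance -1; mR−mL=30/337 → turn +1·90°
n=3: pose=(1,-1,N); sL=3/17, sR=15/52; mL=-333/884, mR=-411/1768; mL+mR=-1077/1768 → advance -1; mR−mL=15/104 → turn +1·90°
n=4: pose=(1,-2,W); sL=60/433, sR=12/53; mL=-6786/22949, mR=-4188/22949; mL+mR=-10974/22949 → advance -1; mR−mL=6/53 → turn +1·90°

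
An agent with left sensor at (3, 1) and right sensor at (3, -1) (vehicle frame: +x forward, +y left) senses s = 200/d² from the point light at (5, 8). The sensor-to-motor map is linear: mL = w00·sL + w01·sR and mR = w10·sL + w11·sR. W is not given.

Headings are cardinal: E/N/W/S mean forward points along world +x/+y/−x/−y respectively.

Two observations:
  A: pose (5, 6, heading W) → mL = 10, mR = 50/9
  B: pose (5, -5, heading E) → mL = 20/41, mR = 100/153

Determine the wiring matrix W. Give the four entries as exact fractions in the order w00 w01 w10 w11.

obs A: pose=(5,6,W) → sL=100/9, sR=20, mL=10, mR=50/9
obs B: pose=(5,-5,E) → sL=200/153, sR=40/41, mL=20/41, mR=100/153
sensor matrix S = [[100/9, 20], [200/153, 40/41]]; det S = -32000/2091
solve [mL_A; mL_B] = S·[w00; w01] and [mR_A; mR_B] = S·[w10; w11]:
  w00 = 0, w01 = 1/2, w10 = 1/2, w11 = 0

0 1/2 1/2 0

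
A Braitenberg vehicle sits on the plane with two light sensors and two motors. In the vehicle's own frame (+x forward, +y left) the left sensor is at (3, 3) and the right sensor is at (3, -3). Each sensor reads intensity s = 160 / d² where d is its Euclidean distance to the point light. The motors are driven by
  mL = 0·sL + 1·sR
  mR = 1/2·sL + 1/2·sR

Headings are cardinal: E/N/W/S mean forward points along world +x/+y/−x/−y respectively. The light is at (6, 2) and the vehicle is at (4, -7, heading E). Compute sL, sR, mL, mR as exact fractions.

160/37 32/29 32/29 2912/1073

left sensor world pos  = (7, -4); dL² = 37
right sensor world pos = (7, -10); dR² = 145
sL = 160/37 = 160/37
sR = 160/145 = 32/29
mL = 0·sL + 1·sR = 32/29
mR = 1/2·sL + 1/2·sR = 2912/1073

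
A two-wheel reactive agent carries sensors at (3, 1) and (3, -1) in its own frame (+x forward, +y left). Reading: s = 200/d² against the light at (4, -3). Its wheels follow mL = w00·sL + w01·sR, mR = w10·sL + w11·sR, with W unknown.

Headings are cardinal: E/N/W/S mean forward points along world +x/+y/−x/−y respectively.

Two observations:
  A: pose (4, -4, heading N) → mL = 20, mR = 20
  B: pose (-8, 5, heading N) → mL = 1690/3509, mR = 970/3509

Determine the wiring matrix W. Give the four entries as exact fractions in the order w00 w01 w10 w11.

-1/2 1 1 -1/2

obs A: pose=(4,-4,N) → sL=40, sR=40, mL=20, mR=20
obs B: pose=(-8,5,N) → sL=20/29, sR=100/121, mL=1690/3509, mR=970/3509
sensor matrix S = [[40, 40], [20/29, 100/121]]; det S = 19200/3509
solve [mL_A; mL_B] = S·[w00; w01] and [mR_A; mR_B] = S·[w10; w11]:
  w00 = -1/2, w01 = 1, w10 = 1, w11 = -1/2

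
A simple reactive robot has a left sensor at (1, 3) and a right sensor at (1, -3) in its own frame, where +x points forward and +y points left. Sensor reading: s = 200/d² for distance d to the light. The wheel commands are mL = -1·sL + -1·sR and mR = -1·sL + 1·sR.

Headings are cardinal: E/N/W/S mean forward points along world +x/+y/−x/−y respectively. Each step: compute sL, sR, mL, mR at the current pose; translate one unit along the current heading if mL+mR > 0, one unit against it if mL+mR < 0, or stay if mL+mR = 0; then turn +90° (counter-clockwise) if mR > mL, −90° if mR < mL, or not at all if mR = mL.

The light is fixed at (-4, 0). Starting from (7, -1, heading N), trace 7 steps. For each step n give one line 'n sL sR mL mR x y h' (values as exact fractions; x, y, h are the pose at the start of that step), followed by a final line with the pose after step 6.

0 25/8 50/49 -1625/392 -825/392 7 -1 N
1 8/5 200/101 -1808/505 192/505 7 -2 W
2 100/117 20/9 -40/13 160/117 8 -2 S
3 200/173 40/37 -14320/6401 -480/6401 8 -1 E
4 25/8 50/49 -1625/392 -825/392 7 -1 N
5 8/5 200/101 -1808/505 192/505 7 -2 W
6 100/117 20/9 -40/13 160/117 8 -2 S
final 8 -1 E

n=0: pose=(7,-1,N); sL=25/8, sR=50/49; mL=-1625/392, mR=-825/392; mL+mR=-25/4 → advance -1; mR−mL=100/49 → turn +1·90°
n=1: pose=(7,-2,W); sL=8/5, sR=200/101; mL=-1808/505, mR=192/505; mL+mR=-16/5 → advance -1; mR−mL=400/101 → turn +1·90°
n=2: pose=(8,-2,S); sL=100/117, sR=20/9; mL=-40/13, mR=160/117; mL+mR=-200/117 → advance -1; mR−mL=40/9 → turn +1·90°
n=3: pose=(8,-1,E); sL=200/173, sR=40/37; mL=-14320/6401, mR=-480/6401; mL+mR=-400/173 → advance -1; mR−mL=80/37 → turn +1·90°
n=4: pose=(7,-1,N); sL=25/8, sR=50/49; mL=-1625/392, mR=-825/392; mL+mR=-25/4 → advance -1; mR−mL=100/49 → turn +1·90°
n=5: pose=(7,-2,W); sL=8/5, sR=200/101; mL=-1808/505, mR=192/505; mL+mR=-16/5 → advance -1; mR−mL=400/101 → turn +1·90°
n=6: pose=(8,-2,S); sL=100/117, sR=20/9; mL=-40/13, mR=160/117; mL+mR=-200/117 → advance -1; mR−mL=40/9 → turn +1·90°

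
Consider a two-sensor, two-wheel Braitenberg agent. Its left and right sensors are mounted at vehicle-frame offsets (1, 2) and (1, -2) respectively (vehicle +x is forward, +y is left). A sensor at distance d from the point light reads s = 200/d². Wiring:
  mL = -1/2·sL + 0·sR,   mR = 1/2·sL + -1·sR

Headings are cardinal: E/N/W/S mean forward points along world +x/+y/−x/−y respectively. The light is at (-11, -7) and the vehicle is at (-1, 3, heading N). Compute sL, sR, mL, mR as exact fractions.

40/37 40/53 -20/37 -420/1961

left sensor world pos  = (-3, 4); dL² = 185
right sensor world pos = (1, 4); dR² = 265
sL = 200/185 = 40/37
sR = 200/265 = 40/53
mL = -1/2·sL + 0·sR = -20/37
mR = 1/2·sL + -1·sR = -420/1961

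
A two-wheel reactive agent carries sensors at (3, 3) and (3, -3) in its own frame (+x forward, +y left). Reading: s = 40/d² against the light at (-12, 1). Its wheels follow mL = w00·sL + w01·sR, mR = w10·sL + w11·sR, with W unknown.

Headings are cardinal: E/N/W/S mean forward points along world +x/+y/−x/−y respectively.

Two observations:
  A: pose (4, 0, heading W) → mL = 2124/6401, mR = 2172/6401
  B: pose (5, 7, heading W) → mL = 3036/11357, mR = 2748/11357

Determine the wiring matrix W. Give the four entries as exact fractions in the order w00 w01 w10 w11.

1 1/2 1/2 1

obs A: pose=(4,0,W) → sL=8/37, sR=40/173, mL=2124/6401, mR=2172/6401
obs B: pose=(5,7,W) → sL=8/41, sR=40/277, mL=3036/11357, mR=2748/11357
sensor matrix S = [[8/37, 40/173], [8/41, 40/277]]; det S = -1009920/72696157
solve [mL_A; mL_B] = S·[w00; w01] and [mR_A; mR_B] = S·[w10; w11]:
  w00 = 1, w01 = 1/2, w10 = 1/2, w11 = 1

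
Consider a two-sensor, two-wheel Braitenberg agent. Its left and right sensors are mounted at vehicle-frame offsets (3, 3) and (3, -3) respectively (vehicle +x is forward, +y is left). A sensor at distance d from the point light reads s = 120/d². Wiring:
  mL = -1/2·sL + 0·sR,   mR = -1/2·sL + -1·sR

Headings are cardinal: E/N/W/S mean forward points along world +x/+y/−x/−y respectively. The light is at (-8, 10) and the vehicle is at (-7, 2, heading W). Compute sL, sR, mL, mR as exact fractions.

left sensor world pos  = (-10, -1); dL² = 125
right sensor world pos = (-10, 5); dR² = 29
sL = 120/125 = 24/25
sR = 120/29 = 120/29
mL = -1/2·sL + 0·sR = -12/25
mR = -1/2·sL + -1·sR = -3348/725

24/25 120/29 -12/25 -3348/725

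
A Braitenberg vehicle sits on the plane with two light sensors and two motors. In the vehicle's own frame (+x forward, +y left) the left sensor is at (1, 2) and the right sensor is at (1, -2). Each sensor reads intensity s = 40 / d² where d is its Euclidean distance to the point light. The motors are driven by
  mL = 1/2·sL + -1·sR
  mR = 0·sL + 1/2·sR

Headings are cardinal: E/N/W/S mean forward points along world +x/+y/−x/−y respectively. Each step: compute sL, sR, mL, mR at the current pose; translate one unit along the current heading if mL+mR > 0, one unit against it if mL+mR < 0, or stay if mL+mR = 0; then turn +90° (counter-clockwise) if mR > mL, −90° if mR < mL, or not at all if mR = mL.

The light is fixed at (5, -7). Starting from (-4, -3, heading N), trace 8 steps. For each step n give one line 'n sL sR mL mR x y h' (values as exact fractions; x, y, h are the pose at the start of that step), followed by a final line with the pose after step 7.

0 20/73 20/37 -1090/2701 10/37 -4 -3 N
1 40/101 8/25 -308/2525 4/25 -4 -4 W
2 10/17 10/37 15/629 5/37 -5 -4 S
3 40/97 40/81 -2260/7857 20/81 -5 -5 E
4 20/89 4/9 -266/801 2/9 -6 -5 N
5 8/29 40/153 -548/4437 20/153 -6 -6 W
6 2/5 10/49 -1/245 5/49 -7 -6 S
7 8/25 8/25 -4/25 4/25 -7 -7 E
final -7 -7 N

n=0: pose=(-4,-3,N); sL=20/73, sR=20/37; mL=-1090/2701, mR=10/37; mL+mR=-360/2701 → advance -1; mR−mL=1820/2701 → turn +1·90°
n=1: pose=(-4,-4,W); sL=40/101, sR=8/25; mL=-308/2525, mR=4/25; mL+mR=96/2525 → advance +1; mR−mL=712/2525 → turn +1·90°
n=2: pose=(-5,-4,S); sL=10/17, sR=10/37; mL=15/629, mR=5/37; mL+mR=100/629 → advance +1; mR−mL=70/629 → turn +1·90°
n=3: pose=(-5,-5,E); sL=40/97, sR=40/81; mL=-2260/7857, mR=20/81; mL+mR=-320/7857 → advance -1; mR−mL=1400/2619 → turn +1·90°
n=4: pose=(-6,-5,N); sL=20/89, sR=4/9; mL=-266/801, mR=2/9; mL+mR=-88/801 → advance -1; mR−mL=148/267 → turn +1·90°
n=5: pose=(-6,-6,W); sL=8/29, sR=40/153; mL=-548/4437, mR=20/153; mL+mR=32/4437 → advance +1; mR−mL=376/1479 → turn +1·90°
n=6: pose=(-7,-6,S); sL=2/5, sR=10/49; mL=-1/245, mR=5/49; mL+mR=24/245 → advance +1; mR−mL=26/245 → turn +1·90°
n=7: pose=(-7,-7,E); sL=8/25, sR=8/25; mL=-4/25, mR=4/25; mL+mR=0 → advance +0; mR−mL=8/25 → turn +1·90°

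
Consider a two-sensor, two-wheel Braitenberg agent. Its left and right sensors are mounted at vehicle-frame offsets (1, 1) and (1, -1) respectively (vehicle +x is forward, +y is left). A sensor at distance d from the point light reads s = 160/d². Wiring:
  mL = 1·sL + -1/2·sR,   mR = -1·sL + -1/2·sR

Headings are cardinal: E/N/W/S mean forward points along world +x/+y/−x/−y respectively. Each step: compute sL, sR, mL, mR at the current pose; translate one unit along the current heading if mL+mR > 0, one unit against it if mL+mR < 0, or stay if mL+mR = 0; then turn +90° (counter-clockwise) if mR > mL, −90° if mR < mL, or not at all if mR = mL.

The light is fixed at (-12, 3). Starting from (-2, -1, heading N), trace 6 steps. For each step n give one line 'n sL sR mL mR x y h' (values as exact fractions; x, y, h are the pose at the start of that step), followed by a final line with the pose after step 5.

n=0: pose=(-2,-1,N); sL=16/9, sR=16/13; mL=136/117, mR=-280/117; mL+mR=-16/13 → advance -1; mR−mL=-32/9 → turn -1·90°
n=1: pose=(-2,-2,E); sL=160/137, sR=160/157; mL=14160/21509, mR=-36080/21509; mL+mR=-160/157 → advance -1; mR−mL=-320/137 → turn -1·90°
n=2: pose=(-3,-2,S); sL=20/17, sR=8/5; mL=32/85, mR=-168/85; mL+mR=-8/5 → advance -1; mR−mL=-40/17 → turn -1·90°
n=3: pose=(-3,-1,W); sL=160/89, sR=160/73; mL=4560/6497, mR=-18800/6497; mL+mR=-160/73 → advance -1; mR−mL=-320/89 → turn -1·90°
n=4: pose=(-2,-1,N); sL=16/9, sR=16/13; mL=136/117, mR=-280/117; mL+mR=-16/13 → advance -1; mR−mL=-32/9 → turn -1·90°
n=5: pose=(-2,-2,E); sL=160/137, sR=160/157; mL=14160/21509, mR=-36080/21509; mL+mR=-160/157 → advance -1; mR−mL=-320/137 → turn -1·90°

0 16/9 16/13 136/117 -280/117 -2 -1 N
1 160/137 160/157 14160/21509 -36080/21509 -2 -2 E
2 20/17 8/5 32/85 -168/85 -3 -2 S
3 160/89 160/73 4560/6497 -18800/6497 -3 -1 W
4 16/9 16/13 136/117 -280/117 -2 -1 N
5 160/137 160/157 14160/21509 -36080/21509 -2 -2 E
final -3 -2 S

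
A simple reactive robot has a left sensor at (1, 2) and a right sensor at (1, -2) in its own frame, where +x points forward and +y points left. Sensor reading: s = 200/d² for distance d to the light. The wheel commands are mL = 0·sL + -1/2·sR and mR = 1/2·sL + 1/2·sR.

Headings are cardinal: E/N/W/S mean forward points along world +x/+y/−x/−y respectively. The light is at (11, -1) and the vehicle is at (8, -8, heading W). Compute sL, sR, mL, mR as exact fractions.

200/97 200/41 -100/41 13800/3977

left sensor world pos  = (7, -10); dL² = 97
right sensor world pos = (7, -6); dR² = 41
sL = 200/97 = 200/97
sR = 200/41 = 200/41
mL = 0·sL + -1/2·sR = -100/41
mR = 1/2·sL + 1/2·sR = 13800/3977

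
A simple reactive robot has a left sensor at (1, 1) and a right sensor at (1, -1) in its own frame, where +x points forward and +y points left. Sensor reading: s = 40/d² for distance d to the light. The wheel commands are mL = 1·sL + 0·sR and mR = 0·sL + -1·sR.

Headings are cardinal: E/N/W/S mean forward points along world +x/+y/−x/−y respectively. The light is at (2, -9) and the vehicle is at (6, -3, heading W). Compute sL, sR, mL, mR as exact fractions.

20/17 20/29 20/17 -20/29

left sensor world pos  = (5, -4); dL² = 34
right sensor world pos = (5, -2); dR² = 58
sL = 40/34 = 20/17
sR = 40/58 = 20/29
mL = 1·sL + 0·sR = 20/17
mR = 0·sL + -1·sR = -20/29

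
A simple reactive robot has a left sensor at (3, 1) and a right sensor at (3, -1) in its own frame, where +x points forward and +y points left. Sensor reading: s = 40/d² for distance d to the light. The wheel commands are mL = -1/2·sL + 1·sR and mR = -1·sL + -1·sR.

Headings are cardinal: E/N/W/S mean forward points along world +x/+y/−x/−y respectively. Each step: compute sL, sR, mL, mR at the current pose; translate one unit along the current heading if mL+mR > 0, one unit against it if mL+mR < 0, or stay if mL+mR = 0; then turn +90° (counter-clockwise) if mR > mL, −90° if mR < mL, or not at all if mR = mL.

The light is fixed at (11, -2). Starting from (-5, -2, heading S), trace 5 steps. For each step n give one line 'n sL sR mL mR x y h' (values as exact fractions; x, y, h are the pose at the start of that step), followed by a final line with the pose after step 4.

0 20/117 20/149 850/17433 -5320/17433 -5 -2 S
1 40/361 8/73 1428/26353 -5808/26353 -5 -1 W
2 5/34 10/53 415/3604 -605/1802 -4 -1 N
3 8/29 8/29 4/29 -16/29 -4 -2 E
4 20/117 20/149 850/17433 -5320/17433 -5 -2 S
final -5 -1 W

n=0: pose=(-5,-2,S); sL=20/117, sR=20/149; mL=850/17433, mR=-5320/17433; mL+mR=-10/39 → advance -1; mR−mL=-6170/17433 → turn -1·90°
n=1: pose=(-5,-1,W); sL=40/361, sR=8/73; mL=1428/26353, mR=-5808/26353; mL+mR=-60/361 → advance -1; mR−mL=-7236/26353 → turn -1·90°
n=2: pose=(-4,-1,N); sL=5/34, sR=10/53; mL=415/3604, mR=-605/1802; mL+mR=-15/68 → advance -1; mR−mL=-1625/3604 → turn -1·90°
n=3: pose=(-4,-2,E); sL=8/29, sR=8/29; mL=4/29, mR=-16/29; mL+mR=-12/29 → advance -1; mR−mL=-20/29 → turn -1·90°
n=4: pose=(-5,-2,S); sL=20/117, sR=20/149; mL=850/17433, mR=-5320/17433; mL+mR=-10/39 → advance -1; mR−mL=-6170/17433 → turn -1·90°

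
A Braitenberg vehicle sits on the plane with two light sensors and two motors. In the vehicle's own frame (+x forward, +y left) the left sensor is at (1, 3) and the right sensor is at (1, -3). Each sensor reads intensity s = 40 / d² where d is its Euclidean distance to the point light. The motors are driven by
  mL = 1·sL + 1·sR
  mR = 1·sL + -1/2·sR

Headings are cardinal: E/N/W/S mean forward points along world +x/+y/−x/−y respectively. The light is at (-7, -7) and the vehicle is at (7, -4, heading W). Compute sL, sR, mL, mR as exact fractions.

40/169 8/41 2992/6929 964/6929

left sensor world pos  = (6, -7); dL² = 169
right sensor world pos = (6, -1); dR² = 205
sL = 40/169 = 40/169
sR = 40/205 = 8/41
mL = 1·sL + 1·sR = 2992/6929
mR = 1·sL + -1/2·sR = 964/6929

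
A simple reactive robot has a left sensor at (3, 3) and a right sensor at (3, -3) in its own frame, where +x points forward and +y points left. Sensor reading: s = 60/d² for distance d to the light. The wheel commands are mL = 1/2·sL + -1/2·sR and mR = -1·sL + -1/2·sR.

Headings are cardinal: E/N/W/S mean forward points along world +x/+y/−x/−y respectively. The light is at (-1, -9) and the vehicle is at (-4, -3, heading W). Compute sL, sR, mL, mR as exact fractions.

4/3 20/39 16/39 -62/39

left sensor world pos  = (-7, -6); dL² = 45
right sensor world pos = (-7, 0); dR² = 117
sL = 60/45 = 4/3
sR = 60/117 = 20/39
mL = 1/2·sL + -1/2·sR = 16/39
mR = -1·sL + -1/2·sR = -62/39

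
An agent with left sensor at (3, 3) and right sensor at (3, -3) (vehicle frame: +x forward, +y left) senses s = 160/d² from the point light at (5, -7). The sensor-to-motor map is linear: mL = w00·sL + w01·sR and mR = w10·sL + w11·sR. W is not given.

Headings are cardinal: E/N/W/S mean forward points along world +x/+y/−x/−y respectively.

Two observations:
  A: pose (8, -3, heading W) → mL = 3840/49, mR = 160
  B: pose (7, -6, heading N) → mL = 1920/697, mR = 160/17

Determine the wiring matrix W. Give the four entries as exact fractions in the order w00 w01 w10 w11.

obs A: pose=(8,-3,W) → sL=160, sR=160/49, mL=3840/49, mR=160
obs B: pose=(7,-6,N) → sL=160/17, sR=160/41, mL=1920/697, mR=160/17
sensor matrix S = [[160, 160/49], [160/17, 160/41]]; det S = 20275200/34153
solve [mL_A; mL_B] = S·[w00; w01] and [mR_A; mR_B] = S·[w10; w11]:
  w00 = 1/2, w01 = -1/2, w10 = 1, w11 = 0

1/2 -1/2 1 0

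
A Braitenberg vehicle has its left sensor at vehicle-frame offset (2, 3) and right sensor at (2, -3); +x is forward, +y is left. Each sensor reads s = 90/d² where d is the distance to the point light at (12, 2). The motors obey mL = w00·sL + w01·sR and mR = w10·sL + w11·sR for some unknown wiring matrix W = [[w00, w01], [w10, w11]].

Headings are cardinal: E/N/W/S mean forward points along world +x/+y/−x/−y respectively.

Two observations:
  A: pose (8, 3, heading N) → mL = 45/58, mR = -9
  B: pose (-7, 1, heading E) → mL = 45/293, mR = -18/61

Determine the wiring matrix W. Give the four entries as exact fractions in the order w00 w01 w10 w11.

1/2 0 0 -1

obs A: pose=(8,3,N) → sL=45/29, sR=9, mL=45/58, mR=-9
obs B: pose=(-7,1,E) → sL=90/293, sR=18/61, mL=45/293, mR=-18/61
sensor matrix S = [[45/29, 9], [90/293, 18/61]]; det S = -1195560/518317
solve [mL_A; mL_B] = S·[w00; w01] and [mR_A; mR_B] = S·[w10; w11]:
  w00 = 1/2, w01 = 0, w10 = 0, w11 = -1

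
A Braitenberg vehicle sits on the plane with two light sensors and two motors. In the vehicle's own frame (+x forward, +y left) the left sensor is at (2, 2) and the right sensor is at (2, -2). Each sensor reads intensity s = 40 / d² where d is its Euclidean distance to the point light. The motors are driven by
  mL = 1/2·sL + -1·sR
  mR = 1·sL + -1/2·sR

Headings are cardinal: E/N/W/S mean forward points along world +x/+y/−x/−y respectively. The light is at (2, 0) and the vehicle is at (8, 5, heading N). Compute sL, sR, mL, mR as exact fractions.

left sensor world pos  = (6, 7); dL² = 65
right sensor world pos = (10, 7); dR² = 113
sL = 40/65 = 8/13
sR = 40/113 = 40/113
mL = 1/2·sL + -1·sR = -68/1469
mR = 1·sL + -1/2·sR = 644/1469

8/13 40/113 -68/1469 644/1469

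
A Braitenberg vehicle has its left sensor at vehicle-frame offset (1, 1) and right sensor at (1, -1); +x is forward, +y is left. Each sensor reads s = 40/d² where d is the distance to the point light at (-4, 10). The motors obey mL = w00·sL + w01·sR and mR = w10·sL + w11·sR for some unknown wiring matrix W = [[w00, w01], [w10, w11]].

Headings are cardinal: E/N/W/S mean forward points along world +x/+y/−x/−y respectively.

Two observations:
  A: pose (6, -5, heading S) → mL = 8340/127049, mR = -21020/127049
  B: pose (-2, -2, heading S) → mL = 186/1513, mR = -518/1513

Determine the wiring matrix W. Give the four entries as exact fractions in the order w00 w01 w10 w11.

obs A: pose=(6,-5,S) → sL=40/377, sR=40/337, mL=8340/127049, mR=-21020/127049
obs B: pose=(-2,-2,S) → sL=20/89, sR=4/17, mL=186/1513, mR=-518/1513
sensor matrix S = [[40/377, 40/337], [20/89, 4/17]]; det S = -328320/192225137
solve [mL_A; mL_B] = S·[w00; w01] and [mR_A; mR_B] = S·[w10; w11]:
  w00 = -1/2, w01 = 1, w10 = -1, w11 = -1/2

-1/2 1 -1 -1/2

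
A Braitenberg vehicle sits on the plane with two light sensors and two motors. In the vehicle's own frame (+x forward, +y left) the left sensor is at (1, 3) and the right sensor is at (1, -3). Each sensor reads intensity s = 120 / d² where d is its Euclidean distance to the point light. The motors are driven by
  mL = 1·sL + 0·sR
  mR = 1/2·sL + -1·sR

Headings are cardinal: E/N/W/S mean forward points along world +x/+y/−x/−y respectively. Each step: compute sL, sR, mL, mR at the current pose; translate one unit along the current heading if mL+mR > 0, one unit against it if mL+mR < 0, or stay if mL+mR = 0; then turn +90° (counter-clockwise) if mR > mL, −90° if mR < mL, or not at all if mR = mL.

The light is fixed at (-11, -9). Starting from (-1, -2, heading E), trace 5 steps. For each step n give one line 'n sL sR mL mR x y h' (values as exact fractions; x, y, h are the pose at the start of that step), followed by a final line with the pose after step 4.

n=0: pose=(-1,-2,E); sL=120/221, sR=120/137; mL=120/221, mR=-18300/30277; mL+mR=-1860/30277 → advance -1; mR−mL=-34740/30277 → turn -1·90°
n=1: pose=(-2,-2,S); sL=2/3, sR=5/3; mL=2/3, mR=-4/3; mL+mR=-2/3 → advance -1; mR−mL=-2 → turn -1·90°
n=2: pose=(-2,-1,W); sL=120/89, sR=24/37; mL=120/89, mR=84/3293; mL+mR=4524/3293 → advance +1; mR−mL=-4356/3293 → turn -1·90°
n=3: pose=(-3,-1,N); sL=60/53, sR=60/101; mL=60/53, mR=-150/5353; mL+mR=5910/5353 → advance +1; mR−mL=-6210/5353 → turn -1·90°
n=4: pose=(-3,0,E); sL=8/15, sR=40/39; mL=8/15, mR=-148/195; mL+mR=-44/195 → advance -1; mR−mL=-84/65 → turn -1·90°

0 120/221 120/137 120/221 -18300/30277 -1 -2 E
1 2/3 5/3 2/3 -4/3 -2 -2 S
2 120/89 24/37 120/89 84/3293 -2 -1 W
3 60/53 60/101 60/53 -150/5353 -3 -1 N
4 8/15 40/39 8/15 -148/195 -3 0 E
final -4 0 S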